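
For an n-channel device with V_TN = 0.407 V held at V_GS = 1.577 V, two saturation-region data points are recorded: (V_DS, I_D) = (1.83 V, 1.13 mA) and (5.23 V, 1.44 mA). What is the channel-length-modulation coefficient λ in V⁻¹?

λ = 0.0947 V⁻¹

With V_GS fixed, I_D ∝ (1 + λ V_DS) in saturation, so I_D2/I_D1 = (1 + λ V_DS2)/(1 + λ V_DS1).
1.44/1.13 = 1.274 = (1 + 5.23 λ)/(1 + 1.83 λ).
Solving: λ (I_D1 V_DS2 − I_D2 V_DS1) = I_D2 − I_D1, so λ = (1.44 − 1.13) / (1.13 × 5.23 − 1.44 × 1.83) = 0.31 / 3.27 = 0.0947 V⁻¹.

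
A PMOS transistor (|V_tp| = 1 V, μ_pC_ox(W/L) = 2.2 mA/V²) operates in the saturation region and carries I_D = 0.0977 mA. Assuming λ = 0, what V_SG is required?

V_SG = 1.30 V

In saturation I_D = ½ k_p (V_SG − |V_tp|)², so V_SG − |V_tp| = √(2 I_D / k_p) = √(2 × 0.0977 / 2.2) = 0.298 V.
V_SG = 1 + 0.298 = 1.3 V.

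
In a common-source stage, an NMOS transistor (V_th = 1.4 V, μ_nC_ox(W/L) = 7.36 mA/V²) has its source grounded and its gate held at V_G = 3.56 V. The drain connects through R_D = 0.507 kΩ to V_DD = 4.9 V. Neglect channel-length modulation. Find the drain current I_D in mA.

V_GS = V_G = 3.56 V, so V_ov = 3.56 − 1.4 = 2.16 V.
Assume saturation: I_D = ½ k_n V_ov² = 0.5 × 7.36 × 2.16² = 17.2 mA, giving V_DS = V_DD − I_D R_D = 4.9 − 17.2 × 0.507 = -3.8 V.
But -3.8 V < V_ov = 2.16 V, so the device is actually in triode.
In triode I_D = k_n[V_ov V_DS − ½ V_DS²] and I_D = (V_DD − V_DS)/R_D. Equating: 1.87 V_DS² − 9.06 V_DS + 4.9 = 0, giving V_DS = 0.62 V (the root below V_ov).
I_D = (4.9 − 0.62) / 0.507 = 8.44 mA.

I_D = 8.44 mA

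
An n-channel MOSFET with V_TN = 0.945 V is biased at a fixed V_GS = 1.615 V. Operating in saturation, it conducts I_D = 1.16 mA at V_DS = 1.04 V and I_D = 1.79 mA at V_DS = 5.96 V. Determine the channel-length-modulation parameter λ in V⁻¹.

λ = 0.125 V⁻¹

With V_GS fixed, I_D ∝ (1 + λ V_DS) in saturation, so I_D2/I_D1 = (1 + λ V_DS2)/(1 + λ V_DS1).
1.79/1.16 = 1.543 = (1 + 5.96 λ)/(1 + 1.04 λ).
Solving: λ (I_D1 V_DS2 − I_D2 V_DS1) = I_D2 − I_D1, so λ = (1.79 − 1.16) / (1.16 × 5.96 − 1.79 × 1.04) = 0.63 / 5.05 = 0.125 V⁻¹.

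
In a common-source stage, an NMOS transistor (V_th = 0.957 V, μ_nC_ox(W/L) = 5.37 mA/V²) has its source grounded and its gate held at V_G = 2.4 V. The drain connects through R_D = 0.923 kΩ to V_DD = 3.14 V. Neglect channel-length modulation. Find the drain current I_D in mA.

I_D = 2.92 mA

V_GS = V_G = 2.4 V, so V_ov = 2.4 − 0.957 = 1.44 V.
Assume saturation: I_D = ½ k_n V_ov² = 0.5 × 5.37 × 1.44² = 5.59 mA, giving V_DS = V_DD − I_D R_D = 3.14 − 5.59 × 0.923 = -2.02 V.
But -2.02 V < V_ov = 1.44 V, so the device is actually in triode.
In triode I_D = k_n[V_ov V_DS − ½ V_DS²] and I_D = (V_DD − V_DS)/R_D. Equating: 2.48 V_DS² − 8.152 V_DS + 3.14 = 0, giving V_DS = 0.446 V (the root below V_ov).
I_D = (3.14 − 0.446) / 0.923 = 2.92 mA.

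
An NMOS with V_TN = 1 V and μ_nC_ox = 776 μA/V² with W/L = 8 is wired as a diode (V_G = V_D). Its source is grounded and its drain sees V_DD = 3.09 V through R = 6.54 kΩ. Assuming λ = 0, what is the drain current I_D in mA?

With gate tied to drain, V_GS = V_DS ≥ V_GS − V_TN, so the device is in saturation.
k_n = μ_nC_ox · (W/L) = 6.208 mA/V².
KCL at the drain: ½ k_n (V_GS − V_TN)² = (V_DD − V_GS)/R.
Let x = V_GS − 1. Then 20.3 x² + x − 2.09 = 0, giving x = 0.297 V (positive root), so V_GS = 1.3 V.
I_D = (V_DD − V_GS)/R = (3.09 − 1.3) / 6.54 = 0.274 mA.

I_D = 0.274 mA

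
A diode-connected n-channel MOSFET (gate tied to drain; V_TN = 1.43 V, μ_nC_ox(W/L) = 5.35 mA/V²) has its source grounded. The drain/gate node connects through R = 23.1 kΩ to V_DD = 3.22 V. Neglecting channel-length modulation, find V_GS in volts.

V_GS = 1.59 V

With gate tied to drain, V_GS = V_DS ≥ V_GS − V_TN, so the device is in saturation.
KCL at the drain: ½ k_n (V_GS − V_TN)² = (V_DD − V_GS)/R.
Let x = V_GS − 1.43. Then 61.8 x² + x − 1.79 = 0, giving x = 0.162 V (positive root), so V_GS = 1.59 V.
I_D = (V_DD − V_GS)/R = (3.22 − 1.59) / 23.1 = 0.0705 mA.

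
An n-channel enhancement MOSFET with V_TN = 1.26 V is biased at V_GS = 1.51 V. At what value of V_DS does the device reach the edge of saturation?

V_DS,sat = 0.250 V

The boundary between triode and saturation is V_DS = V_GS − V_TN = V_ov.
V_ov = 1.51 − 1.26 = 0.25 V.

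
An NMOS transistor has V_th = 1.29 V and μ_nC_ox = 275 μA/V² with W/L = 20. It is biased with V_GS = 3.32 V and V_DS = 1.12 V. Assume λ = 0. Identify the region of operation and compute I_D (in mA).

Triode; I_D = 9.06 mA

k_n = μ_nC_ox · (W/L) = 5.5 mA/V².
V_ov = V_GS − V_th = 3.32 − 1.29 = 2.03 V.
Since V_DS = 1.12 V < V_ov = 2.03 V, the device is in the triode region.
I_D = k_n [V_ov · V_DS − ½ V_DS²] = 5.5 × [2.03 × 1.12 − 0.5 × 1.12²] = 9.06 mA.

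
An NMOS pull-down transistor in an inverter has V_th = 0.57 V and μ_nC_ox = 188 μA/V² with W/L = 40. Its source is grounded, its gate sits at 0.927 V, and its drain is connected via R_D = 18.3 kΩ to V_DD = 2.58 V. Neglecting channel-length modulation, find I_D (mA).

V_GS = V_G = 0.927 V, so V_ov = 0.927 − 0.57 = 0.357 V.
k_n = μ_nC_ox · (W/L) = 7.52 mA/V².
Assume saturation: I_D = ½ k_n V_ov² = 0.5 × 7.52 × 0.357² = 0.479 mA, giving V_DS = V_DD − I_D R_D = 2.58 − 0.479 × 18.3 = -6.19 V.
But -6.19 V < V_ov = 0.357 V, so the device is actually in triode.
In triode I_D = k_n[V_ov V_DS − ½ V_DS²] and I_D = (V_DD − V_DS)/R_D. Equating: 68.8 V_DS² − 50.13 V_DS + 2.58 = 0, giving V_DS = 0.0557 V (the root below V_ov).
I_D = (2.58 − 0.0557) / 18.3 = 0.138 mA.

I_D = 0.138 mA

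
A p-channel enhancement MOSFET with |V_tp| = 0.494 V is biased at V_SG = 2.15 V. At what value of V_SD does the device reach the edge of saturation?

V_SD,sat = 1.66 V

The boundary between triode and saturation is V_SD = V_SG − |V_tp| = V_ov.
V_ov = 2.15 − 0.494 = 1.66 V.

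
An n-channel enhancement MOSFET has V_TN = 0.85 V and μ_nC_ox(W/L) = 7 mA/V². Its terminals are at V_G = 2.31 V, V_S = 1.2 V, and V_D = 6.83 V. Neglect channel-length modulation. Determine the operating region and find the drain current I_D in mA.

V_GS = V_G − V_S = 2.31 − 1.2 = 1.11 V; V_DS = V_D − V_S = 6.83 − 1.2 = 5.63 V.
V_ov = V_GS − V_TN = 1.11 − 0.85 = 0.26 V.
Since V_DS = 5.63 V ≥ V_ov = 0.26 V, the device is in saturation.
I_D = ½ k_n V_ov² = 0.5 × 7 × 0.26² = 0.237 mA.

Saturation; I_D = 0.237 mA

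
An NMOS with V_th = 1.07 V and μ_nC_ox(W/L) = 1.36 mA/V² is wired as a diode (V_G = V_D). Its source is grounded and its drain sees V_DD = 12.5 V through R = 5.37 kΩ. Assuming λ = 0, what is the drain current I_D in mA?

With gate tied to drain, V_GS = V_DS ≥ V_GS − V_th, so the device is in saturation.
KCL at the drain: ½ k_n (V_GS − V_th)² = (V_DD − V_GS)/R.
Let x = V_GS − 1.07. Then 3.65 x² + x − 11.43 = 0, giving x = 1.64 V (positive root), so V_GS = 2.71 V.
I_D = (V_DD − V_GS)/R = (12.5 − 2.71) / 5.37 = 1.82 mA.

I_D = 1.82 mA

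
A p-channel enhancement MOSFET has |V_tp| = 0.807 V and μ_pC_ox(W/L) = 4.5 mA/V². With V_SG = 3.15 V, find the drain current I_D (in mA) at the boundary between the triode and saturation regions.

I_D = 12.4 mA

At the boundary V_SD = V_ov = V_SG − |V_tp| = 3.15 − 0.807 = 2.34 V.
I_D = ½ k_p V_ov² = 0.5 × 4.5 × 2.34² = 12.4 mA.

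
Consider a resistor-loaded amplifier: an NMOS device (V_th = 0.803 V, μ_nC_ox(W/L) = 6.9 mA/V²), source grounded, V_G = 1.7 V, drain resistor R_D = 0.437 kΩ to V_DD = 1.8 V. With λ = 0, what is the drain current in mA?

V_GS = V_G = 1.7 V, so V_ov = 1.7 − 0.803 = 0.897 V.
Assume saturation: I_D = ½ k_n V_ov² = 0.5 × 6.9 × 0.897² = 2.78 mA, giving V_DS = V_DD − I_D R_D = 1.8 − 2.78 × 0.437 = 0.587 V.
But 0.587 V < V_ov = 0.897 V, so the device is actually in triode.
In triode I_D = k_n[V_ov V_DS − ½ V_DS²] and I_D = (V_DD − V_DS)/R_D. Equating: 1.51 V_DS² − 3.705 V_DS + 1.8 = 0, giving V_DS = 0.667 V (the root below V_ov).
I_D = (1.8 − 0.667) / 0.437 = 2.59 mA.

I_D = 2.59 mA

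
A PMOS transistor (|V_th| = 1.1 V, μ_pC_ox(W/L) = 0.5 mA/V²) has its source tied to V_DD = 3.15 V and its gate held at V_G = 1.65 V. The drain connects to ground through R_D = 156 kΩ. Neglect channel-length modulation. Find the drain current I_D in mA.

I_D = 0.0195 mA

V_SG = V_DD − V_G = 3.15 − 1.65 = 1.5 V, so V_ov = 1.5 − 1.1 = 0.4 V.
Assume saturation: I_D = ½ k_p V_ov² = 0.5 × 0.5 × 0.4² = 0.04 mA, giving V_SD = V_DD − I_D R_D = 3.15 − 0.04 × 156 = -3.09 V.
But -3.09 V < V_ov = 0.4 V, so the device is actually in triode.
In triode I_D = k_p[V_ov V_SD − ½ V_SD²] and I_D = (V_DD − V_SD)/R_D. Equating: 39 V_SD² − 32.2 V_SD + 3.15 = 0, giving V_SD = 0.113 V (the root below V_ov).
I_D = (3.15 − 0.113) / 156 = 0.0195 mA.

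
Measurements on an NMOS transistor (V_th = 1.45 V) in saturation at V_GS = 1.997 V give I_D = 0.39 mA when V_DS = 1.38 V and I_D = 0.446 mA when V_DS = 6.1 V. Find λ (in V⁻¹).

λ = 0.0318 V⁻¹

With V_GS fixed, I_D ∝ (1 + λ V_DS) in saturation, so I_D2/I_D1 = (1 + λ V_DS2)/(1 + λ V_DS1).
0.446/0.39 = 1.144 = (1 + 6.1 λ)/(1 + 1.38 λ).
Solving: λ (I_D1 V_DS2 − I_D2 V_DS1) = I_D2 − I_D1, so λ = (0.446 − 0.39) / (0.39 × 6.1 − 0.446 × 1.38) = 0.056 / 1.76 = 0.0318 V⁻¹.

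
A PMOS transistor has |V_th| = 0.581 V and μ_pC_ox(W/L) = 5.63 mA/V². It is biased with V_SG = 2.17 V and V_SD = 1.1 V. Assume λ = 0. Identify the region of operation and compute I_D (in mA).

V_ov = V_SG − |V_th| = 2.17 − 0.581 = 1.59 V.
Since V_SD = 1.1 V < V_ov = 1.59 V, the device is in the triode region.
I_D = k_p [V_ov · V_SD − ½ V_SD²] = 5.63 × [1.59 × 1.1 − 0.5 × 1.1²] = 6.43 mA.

Triode; I_D = 6.43 mA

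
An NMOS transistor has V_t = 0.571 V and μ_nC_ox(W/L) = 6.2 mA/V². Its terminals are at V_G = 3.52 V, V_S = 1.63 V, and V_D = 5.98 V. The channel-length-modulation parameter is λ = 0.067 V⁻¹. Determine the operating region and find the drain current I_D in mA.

V_GS = V_G − V_S = 3.52 − 1.63 = 1.89 V; V_DS = V_D − V_S = 5.98 − 1.63 = 4.35 V.
V_ov = V_GS − V_t = 1.89 − 0.571 = 1.32 V.
Since V_DS = 4.35 V ≥ V_ov = 1.32 V, the device is in saturation.
I_D = ½ k_n V_ov² (1 + λ V_DS) = 0.5 × 6.2 × 1.32² × (1 + 0.067 × 4.35) = 6.97 mA.

Saturation; I_D = 6.97 mA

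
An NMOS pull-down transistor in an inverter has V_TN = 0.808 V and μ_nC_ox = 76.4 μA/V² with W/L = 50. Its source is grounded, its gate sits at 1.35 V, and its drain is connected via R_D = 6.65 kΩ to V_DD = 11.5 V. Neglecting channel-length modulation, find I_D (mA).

I_D = 0.561 mA

V_GS = V_G = 1.35 V, so V_ov = 1.35 − 0.808 = 0.542 V.
k_n = μ_nC_ox · (W/L) = 3.82 mA/V².
Assume saturation: I_D = ½ k_n V_ov² = 0.5 × 3.82 × 0.542² = 0.561 mA, giving V_DS = V_DD − I_D R_D = 11.5 − 0.561 × 6.65 = 7.77 V.
V_DS = 7.77 V ≥ V_ov = 0.542 V, confirming saturation.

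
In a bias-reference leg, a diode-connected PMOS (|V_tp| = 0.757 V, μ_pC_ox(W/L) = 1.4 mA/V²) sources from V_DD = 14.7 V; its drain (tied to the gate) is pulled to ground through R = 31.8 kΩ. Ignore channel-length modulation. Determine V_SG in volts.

V_SG = 1.53 V

With gate tied to drain, V_SG = V_SD ≥ V_SG − |V_tp|, so the device is in saturation.
KCL at the drain: ½ k_p (V_SG − |V_tp|)² = (V_DD − V_SG)/R.
Let x = V_SG − 0.757. Then 22.3 x² + x − 13.94 = 0, giving x = 0.769 V (positive root), so V_SG = 1.53 V.
I_D = (V_DD − V_SG)/R = (14.7 − 1.53) / 31.8 = 0.414 mA.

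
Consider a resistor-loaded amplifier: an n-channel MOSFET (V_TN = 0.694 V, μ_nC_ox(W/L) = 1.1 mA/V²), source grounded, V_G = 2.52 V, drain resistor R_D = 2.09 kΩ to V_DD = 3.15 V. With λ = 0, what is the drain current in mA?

I_D = 1.16 mA

V_GS = V_G = 2.52 V, so V_ov = 2.52 − 0.694 = 1.83 V.
Assume saturation: I_D = ½ k_n V_ov² = 0.5 × 1.1 × 1.83² = 1.83 mA, giving V_DS = V_DD − I_D R_D = 3.15 − 1.83 × 2.09 = -0.683 V.
But -0.683 V < V_ov = 1.83 V, so the device is actually in triode.
In triode I_D = k_n[V_ov V_DS − ½ V_DS²] and I_D = (V_DD − V_DS)/R_D. Equating: 1.15 V_DS² − 5.198 V_DS + 3.15 = 0, giving V_DS = 0.721 V (the root below V_ov).
I_D = (3.15 − 0.721) / 2.09 = 1.16 mA.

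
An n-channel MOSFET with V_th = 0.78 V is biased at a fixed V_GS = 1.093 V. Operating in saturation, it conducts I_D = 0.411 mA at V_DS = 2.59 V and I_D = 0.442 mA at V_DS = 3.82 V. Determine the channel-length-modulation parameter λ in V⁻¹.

With V_GS fixed, I_D ∝ (1 + λ V_DS) in saturation, so I_D2/I_D1 = (1 + λ V_DS2)/(1 + λ V_DS1).
0.442/0.411 = 1.075 = (1 + 3.82 λ)/(1 + 2.59 λ).
Solving: λ (I_D1 V_DS2 − I_D2 V_DS1) = I_D2 − I_D1, so λ = (0.442 − 0.411) / (0.411 × 3.82 − 0.442 × 2.59) = 0.031 / 0.425 = 0.0729 V⁻¹.

λ = 0.0729 V⁻¹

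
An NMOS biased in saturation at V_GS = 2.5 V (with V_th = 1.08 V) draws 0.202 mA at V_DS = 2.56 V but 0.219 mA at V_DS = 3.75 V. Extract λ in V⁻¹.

λ = 0.0864 V⁻¹

With V_GS fixed, I_D ∝ (1 + λ V_DS) in saturation, so I_D2/I_D1 = (1 + λ V_DS2)/(1 + λ V_DS1).
0.219/0.202 = 1.084 = (1 + 3.75 λ)/(1 + 2.56 λ).
Solving: λ (I_D1 V_DS2 − I_D2 V_DS1) = I_D2 − I_D1, so λ = (0.219 − 0.202) / (0.202 × 3.75 − 0.219 × 2.56) = 0.017 / 0.197 = 0.0864 V⁻¹.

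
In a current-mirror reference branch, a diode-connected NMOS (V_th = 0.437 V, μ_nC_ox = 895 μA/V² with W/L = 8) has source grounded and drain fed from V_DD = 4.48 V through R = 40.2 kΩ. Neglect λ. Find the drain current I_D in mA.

I_D = 0.0965 mA

With gate tied to drain, V_GS = V_DS ≥ V_GS − V_th, so the device is in saturation.
k_n = μ_nC_ox · (W/L) = 7.16 mA/V².
KCL at the drain: ½ k_n (V_GS − V_th)² = (V_DD − V_GS)/R.
Let x = V_GS − 0.437. Then 144 x² + x − 4.043 = 0, giving x = 0.164 V (positive root), so V_GS = 0.601 V.
I_D = (V_DD − V_GS)/R = (4.48 − 0.601) / 40.2 = 0.0965 mA.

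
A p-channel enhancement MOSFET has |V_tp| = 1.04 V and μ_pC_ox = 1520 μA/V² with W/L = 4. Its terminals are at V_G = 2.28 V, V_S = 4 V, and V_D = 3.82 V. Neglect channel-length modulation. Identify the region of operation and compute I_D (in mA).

Triode; I_D = 0.646 mA

V_SG = V_S − V_G = 4 − 2.28 = 1.72 V; V_SD = V_S − V_D = 4 − 3.82 = 0.18 V.
k_p = μ_pC_ox · (W/L) = 6.08 mA/V².
V_ov = V_SG − |V_tp| = 1.72 − 1.04 = 0.68 V.
Since V_SD = 0.18 V < V_ov = 0.68 V, the device is in the triode region.
I_D = k_p [V_ov · V_SD − ½ V_SD²] = 6.08 × [0.68 × 0.18 − 0.5 × 0.18²] = 0.646 mA.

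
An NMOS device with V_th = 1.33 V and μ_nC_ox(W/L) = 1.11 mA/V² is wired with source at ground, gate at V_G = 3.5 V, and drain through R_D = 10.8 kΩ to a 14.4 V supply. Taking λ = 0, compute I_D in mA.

I_D = 1.28 mA

V_GS = V_G = 3.5 V, so V_ov = 3.5 − 1.33 = 2.17 V.
Assume saturation: I_D = ½ k_n V_ov² = 0.5 × 1.11 × 2.17² = 2.61 mA, giving V_DS = V_DD − I_D R_D = 14.4 − 2.61 × 10.8 = -13.8 V.
But -13.8 V < V_ov = 2.17 V, so the device is actually in triode.
In triode I_D = k_n[V_ov V_DS − ½ V_DS²] and I_D = (V_DD − V_DS)/R_D. Equating: 5.99 V_DS² − 27.01 V_DS + 14.4 = 0, giving V_DS = 0.618 V (the root below V_ov).
I_D = (14.4 − 0.618) / 10.8 = 1.28 mA.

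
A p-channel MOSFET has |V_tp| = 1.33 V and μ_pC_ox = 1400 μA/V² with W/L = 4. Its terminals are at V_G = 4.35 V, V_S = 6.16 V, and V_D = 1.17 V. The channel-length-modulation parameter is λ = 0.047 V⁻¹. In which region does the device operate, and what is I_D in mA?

V_SG = V_S − V_G = 6.16 − 4.35 = 1.81 V; V_SD = V_S − V_D = 6.16 − 1.17 = 4.99 V.
k_p = μ_pC_ox · (W/L) = 5.6 mA/V².
V_ov = V_SG − |V_tp| = 1.81 − 1.33 = 0.48 V.
Since V_SD = 4.99 V ≥ V_ov = 0.48 V, the device is in saturation.
I_D = ½ k_p V_ov² (1 + λ V_SD) = 0.5 × 5.6 × 0.48² × (1 + 0.047 × 4.99) = 0.796 mA.

Saturation; I_D = 0.796 mA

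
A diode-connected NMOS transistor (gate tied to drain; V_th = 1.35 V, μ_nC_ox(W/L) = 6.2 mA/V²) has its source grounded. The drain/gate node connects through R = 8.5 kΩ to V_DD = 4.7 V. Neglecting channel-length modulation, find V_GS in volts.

V_GS = 1.69 V

With gate tied to drain, V_GS = V_DS ≥ V_GS − V_th, so the device is in saturation.
KCL at the drain: ½ k_n (V_GS − V_th)² = (V_DD − V_GS)/R.
Let x = V_GS − 1.35. Then 26.4 x² + x − 3.35 = 0, giving x = 0.338 V (positive root), so V_GS = 1.69 V.
I_D = (V_DD − V_GS)/R = (4.7 − 1.69) / 8.5 = 0.354 mA.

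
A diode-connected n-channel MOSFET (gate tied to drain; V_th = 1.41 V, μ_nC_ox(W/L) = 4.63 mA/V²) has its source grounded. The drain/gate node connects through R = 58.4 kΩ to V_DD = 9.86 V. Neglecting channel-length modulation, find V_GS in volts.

With gate tied to drain, V_GS = V_DS ≥ V_GS − V_th, so the device is in saturation.
KCL at the drain: ½ k_n (V_GS − V_th)² = (V_DD − V_GS)/R.
Let x = V_GS − 1.41. Then 135 x² + x − 8.45 = 0, giving x = 0.246 V (positive root), so V_GS = 1.66 V.
I_D = (V_DD − V_GS)/R = (9.86 − 1.66) / 58.4 = 0.14 mA.

V_GS = 1.66 V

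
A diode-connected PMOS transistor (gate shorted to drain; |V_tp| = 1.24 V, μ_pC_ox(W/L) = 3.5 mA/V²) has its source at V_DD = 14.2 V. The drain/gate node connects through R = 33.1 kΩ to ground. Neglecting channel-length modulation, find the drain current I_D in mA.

With gate tied to drain, V_SG = V_SD ≥ V_SG − |V_tp|, so the device is in saturation.
KCL at the drain: ½ k_p (V_SG − |V_tp|)² = (V_DD − V_SG)/R.
Let x = V_SG − 1.24. Then 57.9 x² + x − 12.96 = 0, giving x = 0.464 V (positive root), so V_SG = 1.7 V.
I_D = (V_DD − V_SG)/R = (14.2 − 1.7) / 33.1 = 0.378 mA.

I_D = 0.378 mA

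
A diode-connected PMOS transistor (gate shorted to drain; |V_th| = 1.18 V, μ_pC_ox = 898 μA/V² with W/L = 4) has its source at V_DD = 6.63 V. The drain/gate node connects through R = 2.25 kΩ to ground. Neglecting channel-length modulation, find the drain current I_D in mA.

I_D = 1.96 mA

With gate tied to drain, V_SG = V_SD ≥ V_SG − |V_th|, so the device is in saturation.
k_p = μ_pC_ox · (W/L) = 3.592 mA/V².
KCL at the drain: ½ k_p (V_SG − |V_th|)² = (V_DD − V_SG)/R.
Let x = V_SG − 1.18. Then 4.04 x² + x − 5.45 = 0, giving x = 1.04 V (positive root), so V_SG = 2.22 V.
I_D = (V_DD − V_SG)/R = (6.63 − 2.22) / 2.25 = 1.96 mA.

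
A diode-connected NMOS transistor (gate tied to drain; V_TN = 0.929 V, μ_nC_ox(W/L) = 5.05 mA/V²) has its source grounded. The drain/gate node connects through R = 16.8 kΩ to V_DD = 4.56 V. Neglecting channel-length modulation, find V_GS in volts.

V_GS = 1.21 V

With gate tied to drain, V_GS = V_DS ≥ V_GS − V_TN, so the device is in saturation.
KCL at the drain: ½ k_n (V_GS − V_TN)² = (V_DD − V_GS)/R.
Let x = V_GS − 0.929. Then 42.4 x² + x − 3.631 = 0, giving x = 0.281 V (positive root), so V_GS = 1.21 V.
I_D = (V_DD − V_GS)/R = (4.56 − 1.21) / 16.8 = 0.199 mA.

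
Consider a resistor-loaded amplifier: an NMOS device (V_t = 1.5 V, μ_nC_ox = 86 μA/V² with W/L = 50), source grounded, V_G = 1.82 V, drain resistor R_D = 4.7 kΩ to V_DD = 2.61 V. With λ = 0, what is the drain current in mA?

V_GS = V_G = 1.82 V, so V_ov = 1.82 − 1.5 = 0.32 V.
k_n = μ_nC_ox · (W/L) = 4.3 mA/V².
Assume saturation: I_D = ½ k_n V_ov² = 0.5 × 4.3 × 0.32² = 0.22 mA, giving V_DS = V_DD − I_D R_D = 2.61 − 0.22 × 4.7 = 1.58 V.
V_DS = 1.58 V ≥ V_ov = 0.32 V, confirming saturation.

I_D = 0.220 mA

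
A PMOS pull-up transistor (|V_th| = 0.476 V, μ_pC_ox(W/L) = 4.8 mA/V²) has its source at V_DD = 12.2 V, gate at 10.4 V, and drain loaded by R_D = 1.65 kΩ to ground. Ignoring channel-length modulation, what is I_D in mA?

I_D = 4.21 mA

V_SG = V_DD − V_G = 12.2 − 10.4 = 1.8 V, so V_ov = 1.8 − 0.476 = 1.32 V.
Assume saturation: I_D = ½ k_p V_ov² = 0.5 × 4.8 × 1.32² = 4.21 mA, giving V_SD = V_DD − I_D R_D = 12.2 − 4.21 × 1.65 = 5.26 V.
V_SD = 5.26 V ≥ V_ov = 1.32 V, confirming saturation.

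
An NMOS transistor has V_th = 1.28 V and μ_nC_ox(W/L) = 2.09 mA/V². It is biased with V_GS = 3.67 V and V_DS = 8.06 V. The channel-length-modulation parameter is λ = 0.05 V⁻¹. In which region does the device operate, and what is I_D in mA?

Saturation; I_D = 8.37 mA

V_ov = V_GS − V_th = 3.67 − 1.28 = 2.39 V.
Since V_DS = 8.06 V ≥ V_ov = 2.39 V, the device is in saturation.
I_D = ½ k_n V_ov² (1 + λ V_DS) = 0.5 × 2.09 × 2.39² × (1 + 0.05 × 8.06) = 8.37 mA.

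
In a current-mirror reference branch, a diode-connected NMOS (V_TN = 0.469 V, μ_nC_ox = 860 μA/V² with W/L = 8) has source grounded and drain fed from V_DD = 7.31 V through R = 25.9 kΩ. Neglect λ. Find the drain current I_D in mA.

With gate tied to drain, V_GS = V_DS ≥ V_GS − V_TN, so the device is in saturation.
k_n = μ_nC_ox · (W/L) = 6.88 mA/V².
KCL at the drain: ½ k_n (V_GS − V_TN)² = (V_DD − V_GS)/R.
Let x = V_GS − 0.469. Then 89.1 x² + x − 6.841 = 0, giving x = 0.272 V (positive root), so V_GS = 0.741 V.
I_D = (V_DD − V_GS)/R = (7.31 − 0.741) / 25.9 = 0.254 mA.

I_D = 0.254 mA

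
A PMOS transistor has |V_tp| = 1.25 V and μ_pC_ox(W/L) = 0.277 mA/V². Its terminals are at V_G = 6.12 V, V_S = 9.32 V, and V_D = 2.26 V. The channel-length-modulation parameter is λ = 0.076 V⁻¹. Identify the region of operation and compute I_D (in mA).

Saturation; I_D = 0.809 mA

V_SG = V_S − V_G = 9.32 − 6.12 = 3.2 V; V_SD = V_S − V_D = 9.32 − 2.26 = 7.06 V.
V_ov = V_SG − |V_tp| = 3.2 − 1.25 = 1.95 V.
Since V_SD = 7.06 V ≥ V_ov = 1.95 V, the device is in saturation.
I_D = ½ k_p V_ov² (1 + λ V_SD) = 0.5 × 0.277 × 1.95² × (1 + 0.076 × 7.06) = 0.809 mA.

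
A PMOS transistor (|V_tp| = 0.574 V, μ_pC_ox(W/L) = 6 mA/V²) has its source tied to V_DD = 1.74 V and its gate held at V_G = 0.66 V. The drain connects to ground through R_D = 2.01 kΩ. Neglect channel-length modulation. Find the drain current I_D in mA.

V_SG = V_DD − V_G = 1.74 − 0.66 = 1.08 V, so V_ov = 1.08 − 0.574 = 0.506 V.
Assume saturation: I_D = ½ k_p V_ov² = 0.5 × 6 × 0.506² = 0.768 mA, giving V_SD = V_DD − I_D R_D = 1.74 − 0.768 × 2.01 = 0.196 V.
But 0.196 V < V_ov = 0.506 V, so the device is actually in triode.
In triode I_D = k_p[V_ov V_SD − ½ V_SD²] and I_D = (V_DD − V_SD)/R_D. Equating: 6.03 V_SD² − 7.102 V_SD + 1.74 = 0, giving V_SD = 0.348 V (the root below V_ov).
I_D = (1.74 − 0.348) / 2.01 = 0.693 mA.

I_D = 0.693 mA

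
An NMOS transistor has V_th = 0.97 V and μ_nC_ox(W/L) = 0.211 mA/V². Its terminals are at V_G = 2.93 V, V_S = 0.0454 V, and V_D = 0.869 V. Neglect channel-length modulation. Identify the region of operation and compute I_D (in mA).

Triode; I_D = 0.261 mA

V_GS = V_G − V_S = 2.93 − 0.0454 = 2.88 V; V_DS = V_D − V_S = 0.869 − 0.0454 = 0.824 V.
V_ov = V_GS − V_th = 2.88 − 0.97 = 1.91 V.
Since V_DS = 0.824 V < V_ov = 1.91 V, the device is in the triode region.
I_D = k_n [V_ov · V_DS − ½ V_DS²] = 0.211 × [1.91 × 0.824 − 0.5 × 0.824²] = 0.261 mA.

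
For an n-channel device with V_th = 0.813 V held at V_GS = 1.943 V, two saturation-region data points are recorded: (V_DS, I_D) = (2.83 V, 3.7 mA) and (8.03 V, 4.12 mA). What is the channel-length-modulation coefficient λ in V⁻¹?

With V_GS fixed, I_D ∝ (1 + λ V_DS) in saturation, so I_D2/I_D1 = (1 + λ V_DS2)/(1 + λ V_DS1).
4.12/3.7 = 1.114 = (1 + 8.03 λ)/(1 + 2.83 λ).
Solving: λ (I_D1 V_DS2 − I_D2 V_DS1) = I_D2 − I_D1, so λ = (4.12 − 3.7) / (3.7 × 8.03 − 4.12 × 2.83) = 0.42 / 18.1 = 0.0233 V⁻¹.

λ = 0.0233 V⁻¹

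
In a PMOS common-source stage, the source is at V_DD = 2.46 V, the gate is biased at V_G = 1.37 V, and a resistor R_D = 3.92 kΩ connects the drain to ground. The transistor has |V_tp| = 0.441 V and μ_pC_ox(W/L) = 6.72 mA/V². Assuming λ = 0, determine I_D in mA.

V_SG = V_DD − V_G = 2.46 − 1.37 = 1.09 V, so V_ov = 1.09 − 0.441 = 0.649 V.
Assume saturation: I_D = ½ k_p V_ov² = 0.5 × 6.72 × 0.649² = 1.42 mA, giving V_SD = V_DD − I_D R_D = 2.46 − 1.42 × 3.92 = -3.09 V.
But -3.09 V < V_ov = 0.649 V, so the device is actually in triode.
In triode I_D = k_p[V_ov V_SD − ½ V_SD²] and I_D = (V_DD − V_SD)/R_D. Equating: 13.2 V_SD² − 18.1 V_SD + 2.46 = 0, giving V_SD = 0.153 V (the root below V_ov).
I_D = (2.46 − 0.153) / 3.92 = 0.589 mA.

I_D = 0.589 mA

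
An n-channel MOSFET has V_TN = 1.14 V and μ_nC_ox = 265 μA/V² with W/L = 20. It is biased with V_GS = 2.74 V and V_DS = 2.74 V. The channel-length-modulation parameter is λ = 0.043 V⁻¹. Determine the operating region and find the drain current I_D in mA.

Saturation; I_D = 7.58 mA

k_n = μ_nC_ox · (W/L) = 5.3 mA/V².
V_ov = V_GS − V_TN = 2.74 − 1.14 = 1.6 V.
Since V_DS = 2.74 V ≥ V_ov = 1.6 V, the device is in saturation.
I_D = ½ k_n V_ov² (1 + λ V_DS) = 0.5 × 5.3 × 1.6² × (1 + 0.043 × 2.74) = 7.58 mA.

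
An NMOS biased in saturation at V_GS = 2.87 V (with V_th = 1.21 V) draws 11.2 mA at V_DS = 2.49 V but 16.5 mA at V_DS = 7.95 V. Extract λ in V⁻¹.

λ = 0.111 V⁻¹

With V_GS fixed, I_D ∝ (1 + λ V_DS) in saturation, so I_D2/I_D1 = (1 + λ V_DS2)/(1 + λ V_DS1).
16.5/11.2 = 1.473 = (1 + 7.95 λ)/(1 + 2.49 λ).
Solving: λ (I_D1 V_DS2 − I_D2 V_DS1) = I_D2 − I_D1, so λ = (16.5 − 11.2) / (11.2 × 7.95 − 16.5 × 2.49) = 5.3 / 48 = 0.111 V⁻¹.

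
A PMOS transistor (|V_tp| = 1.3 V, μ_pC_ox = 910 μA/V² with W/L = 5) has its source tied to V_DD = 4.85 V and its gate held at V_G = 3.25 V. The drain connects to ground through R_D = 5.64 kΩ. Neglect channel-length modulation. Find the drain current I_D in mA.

I_D = 0.205 mA

V_SG = V_DD − V_G = 4.85 − 3.25 = 1.6 V, so V_ov = 1.6 − 1.3 = 0.3 V.
k_p = μ_pC_ox · (W/L) = 4.55 mA/V².
Assume saturation: I_D = ½ k_p V_ov² = 0.5 × 4.55 × 0.3² = 0.205 mA, giving V_SD = V_DD − I_D R_D = 4.85 − 0.205 × 5.64 = 3.7 V.
V_SD = 3.7 V ≥ V_ov = 0.3 V, confirming saturation.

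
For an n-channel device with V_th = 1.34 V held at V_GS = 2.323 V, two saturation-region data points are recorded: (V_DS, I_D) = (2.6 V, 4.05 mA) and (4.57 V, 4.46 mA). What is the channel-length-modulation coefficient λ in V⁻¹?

λ = 0.0593 V⁻¹

With V_GS fixed, I_D ∝ (1 + λ V_DS) in saturation, so I_D2/I_D1 = (1 + λ V_DS2)/(1 + λ V_DS1).
4.46/4.05 = 1.101 = (1 + 4.57 λ)/(1 + 2.6 λ).
Solving: λ (I_D1 V_DS2 − I_D2 V_DS1) = I_D2 − I_D1, so λ = (4.46 − 4.05) / (4.05 × 4.57 − 4.46 × 2.6) = 0.41 / 6.91 = 0.0593 V⁻¹.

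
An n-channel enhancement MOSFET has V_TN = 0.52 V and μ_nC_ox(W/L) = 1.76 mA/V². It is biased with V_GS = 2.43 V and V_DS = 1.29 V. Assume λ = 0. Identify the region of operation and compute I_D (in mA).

V_ov = V_GS − V_TN = 2.43 − 0.52 = 1.91 V.
Since V_DS = 1.29 V < V_ov = 1.91 V, the device is in the triode region.
I_D = k_n [V_ov · V_DS − ½ V_DS²] = 1.76 × [1.91 × 1.29 − 0.5 × 1.29²] = 2.87 mA.

Triode; I_D = 2.87 mA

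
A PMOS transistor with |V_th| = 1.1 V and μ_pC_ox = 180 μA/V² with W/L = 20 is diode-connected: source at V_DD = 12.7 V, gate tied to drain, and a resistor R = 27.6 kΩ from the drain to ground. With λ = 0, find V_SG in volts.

With gate tied to drain, V_SG = V_SD ≥ V_SG − |V_th|, so the device is in saturation.
k_p = μ_pC_ox · (W/L) = 3.6 mA/V².
KCL at the drain: ½ k_p (V_SG − |V_th|)² = (V_DD − V_SG)/R.
Let x = V_SG − 1.1. Then 49.7 x² + x − 11.6 = 0, giving x = 0.473 V (positive root), so V_SG = 1.57 V.
I_D = (V_DD − V_SG)/R = (12.7 − 1.57) / 27.6 = 0.403 mA.

V_SG = 1.57 V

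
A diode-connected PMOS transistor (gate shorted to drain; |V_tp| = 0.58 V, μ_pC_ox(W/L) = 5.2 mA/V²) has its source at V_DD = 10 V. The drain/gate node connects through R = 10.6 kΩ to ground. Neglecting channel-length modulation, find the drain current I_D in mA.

I_D = 0.835 mA

With gate tied to drain, V_SG = V_SD ≥ V_SG − |V_tp|, so the device is in saturation.
KCL at the drain: ½ k_p (V_SG − |V_tp|)² = (V_DD − V_SG)/R.
Let x = V_SG − 0.58. Then 27.6 x² + x − 9.42 = 0, giving x = 0.567 V (positive root), so V_SG = 1.15 V.
I_D = (V_DD − V_SG)/R = (10 − 1.15) / 10.6 = 0.835 mA.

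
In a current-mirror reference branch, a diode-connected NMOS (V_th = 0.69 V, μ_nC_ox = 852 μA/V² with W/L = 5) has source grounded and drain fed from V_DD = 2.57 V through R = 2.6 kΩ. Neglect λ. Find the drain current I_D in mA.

I_D = 0.531 mA

With gate tied to drain, V_GS = V_DS ≥ V_GS − V_th, so the device is in saturation.
k_n = μ_nC_ox · (W/L) = 4.26 mA/V².
KCL at the drain: ½ k_n (V_GS − V_th)² = (V_DD − V_GS)/R.
Let x = V_GS − 0.69. Then 5.54 x² + x − 1.88 = 0, giving x = 0.499 V (positive root), so V_GS = 1.19 V.
I_D = (V_DD − V_GS)/R = (2.57 − 1.19) / 2.6 = 0.531 mA.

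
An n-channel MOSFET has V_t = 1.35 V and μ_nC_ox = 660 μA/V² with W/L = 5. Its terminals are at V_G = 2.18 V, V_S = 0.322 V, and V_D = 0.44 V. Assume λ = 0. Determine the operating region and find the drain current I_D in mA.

Triode; I_D = 0.175 mA

V_GS = V_G − V_S = 2.18 − 0.322 = 1.86 V; V_DS = V_D − V_S = 0.44 − 0.322 = 0.118 V.
k_n = μ_nC_ox · (W/L) = 3.3 mA/V².
V_ov = V_GS − V_t = 1.86 − 1.35 = 0.508 V.
Since V_DS = 0.118 V < V_ov = 0.508 V, the device is in the triode region.
I_D = k_n [V_ov · V_DS − ½ V_DS²] = 3.3 × [0.508 × 0.118 − 0.5 × 0.118²] = 0.175 mA.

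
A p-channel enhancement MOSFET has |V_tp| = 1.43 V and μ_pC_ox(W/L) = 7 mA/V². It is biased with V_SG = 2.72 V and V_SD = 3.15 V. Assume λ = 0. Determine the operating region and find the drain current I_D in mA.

Saturation; I_D = 5.82 mA

V_ov = V_SG − |V_tp| = 2.72 − 1.43 = 1.29 V.
Since V_SD = 3.15 V ≥ V_ov = 1.29 V, the device is in saturation.
I_D = ½ k_p V_ov² = 0.5 × 7 × 1.29² = 5.82 mA.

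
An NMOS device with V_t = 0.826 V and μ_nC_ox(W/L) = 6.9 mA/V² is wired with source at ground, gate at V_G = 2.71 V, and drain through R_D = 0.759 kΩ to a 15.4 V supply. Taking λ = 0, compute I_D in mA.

V_GS = V_G = 2.71 V, so V_ov = 2.71 − 0.826 = 1.88 V.
Assume saturation: I_D = ½ k_n V_ov² = 0.5 × 6.9 × 1.88² = 12.2 mA, giving V_DS = V_DD − I_D R_D = 15.4 − 12.2 × 0.759 = 6.11 V.
V_DS = 6.11 V ≥ V_ov = 1.88 V, confirming saturation.

I_D = 12.2 mA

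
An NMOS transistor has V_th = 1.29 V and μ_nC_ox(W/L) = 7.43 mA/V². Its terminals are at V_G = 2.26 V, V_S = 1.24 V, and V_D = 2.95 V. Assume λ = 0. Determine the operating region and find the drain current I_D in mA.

V_GS = V_G − V_S = 2.26 − 1.24 = 1.02 V; V_DS = V_D − V_S = 2.95 − 1.24 = 1.71 V.
V_GS = 1.02 V < V_th = 1.29 V, so the transistor is in cutoff.

Cutoff; I_D = 0 mA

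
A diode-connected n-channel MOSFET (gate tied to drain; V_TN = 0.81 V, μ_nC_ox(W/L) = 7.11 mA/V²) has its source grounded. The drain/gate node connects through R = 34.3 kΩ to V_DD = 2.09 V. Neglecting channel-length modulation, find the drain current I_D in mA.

I_D = 0.0344 mA

With gate tied to drain, V_GS = V_DS ≥ V_GS − V_TN, so the device is in saturation.
KCL at the drain: ½ k_n (V_GS − V_TN)² = (V_DD − V_GS)/R.
Let x = V_GS − 0.81. Then 122 x² + x − 1.28 = 0, giving x = 0.0984 V (positive root), so V_GS = 0.908 V.
I_D = (V_DD − V_GS)/R = (2.09 − 0.908) / 34.3 = 0.0344 mA.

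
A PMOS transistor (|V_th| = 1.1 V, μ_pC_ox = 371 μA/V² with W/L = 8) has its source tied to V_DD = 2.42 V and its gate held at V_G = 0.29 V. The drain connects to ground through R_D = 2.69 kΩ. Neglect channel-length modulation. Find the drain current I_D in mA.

V_SG = V_DD − V_G = 2.42 − 0.29 = 2.13 V, so V_ov = 2.13 − 1.1 = 1.03 V.
k_p = μ_pC_ox · (W/L) = 2.968 mA/V².
Assume saturation: I_D = ½ k_p V_ov² = 0.5 × 2.968 × 1.03² = 1.57 mA, giving V_SD = V_DD − I_D R_D = 2.42 − 1.57 × 2.69 = -1.82 V.
But -1.82 V < V_ov = 1.03 V, so the device is actually in triode.
In triode I_D = k_p[V_ov V_SD − ½ V_SD²] and I_D = (V_DD − V_SD)/R_D. Equating: 3.99 V_SD² − 9.223 V_SD + 2.42 = 0, giving V_SD = 0.302 V (the root below V_ov).
I_D = (2.42 − 0.302) / 2.69 = 0.787 mA.

I_D = 0.787 mA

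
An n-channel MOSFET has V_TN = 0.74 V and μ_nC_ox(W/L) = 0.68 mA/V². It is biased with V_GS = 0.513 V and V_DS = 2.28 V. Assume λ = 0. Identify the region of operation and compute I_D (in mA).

V_GS = 0.513 V < V_TN = 0.74 V, so the transistor is in cutoff.

Cutoff; I_D = 0 mA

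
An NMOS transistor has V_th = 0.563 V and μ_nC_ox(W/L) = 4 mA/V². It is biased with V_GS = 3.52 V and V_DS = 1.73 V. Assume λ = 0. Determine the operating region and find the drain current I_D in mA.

Triode; I_D = 14.5 mA

V_ov = V_GS − V_th = 3.52 − 0.563 = 2.96 V.
Since V_DS = 1.73 V < V_ov = 2.96 V, the device is in the triode region.
I_D = k_n [V_ov · V_DS − ½ V_DS²] = 4 × [2.96 × 1.73 − 0.5 × 1.73²] = 14.5 mA.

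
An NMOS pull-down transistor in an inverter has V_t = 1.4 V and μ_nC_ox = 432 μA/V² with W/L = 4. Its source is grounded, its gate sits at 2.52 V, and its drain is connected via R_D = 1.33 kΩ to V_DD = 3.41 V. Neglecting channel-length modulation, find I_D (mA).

I_D = 1.08 mA

V_GS = V_G = 2.52 V, so V_ov = 2.52 − 1.4 = 1.12 V.
k_n = μ_nC_ox · (W/L) = 1.728 mA/V².
Assume saturation: I_D = ½ k_n V_ov² = 0.5 × 1.728 × 1.12² = 1.08 mA, giving V_DS = V_DD − I_D R_D = 3.41 − 1.08 × 1.33 = 1.97 V.
V_DS = 1.97 V ≥ V_ov = 1.12 V, confirming saturation.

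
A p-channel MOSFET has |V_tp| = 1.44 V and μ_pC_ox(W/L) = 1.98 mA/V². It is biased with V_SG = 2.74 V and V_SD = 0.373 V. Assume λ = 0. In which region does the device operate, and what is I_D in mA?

Triode; I_D = 0.822 mA

V_ov = V_SG − |V_tp| = 2.74 − 1.44 = 1.3 V.
Since V_SD = 0.373 V < V_ov = 1.3 V, the device is in the triode region.
I_D = k_p [V_ov · V_SD − ½ V_SD²] = 1.98 × [1.3 × 0.373 − 0.5 × 0.373²] = 0.822 mA.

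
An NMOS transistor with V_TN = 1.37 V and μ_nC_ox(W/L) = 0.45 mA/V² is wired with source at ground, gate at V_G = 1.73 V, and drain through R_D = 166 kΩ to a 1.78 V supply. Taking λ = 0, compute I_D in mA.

V_GS = V_G = 1.73 V, so V_ov = 1.73 − 1.37 = 0.36 V.
Assume saturation: I_D = ½ k_n V_ov² = 0.5 × 0.45 × 0.36² = 0.0292 mA, giving V_DS = V_DD − I_D R_D = 1.78 − 0.0292 × 166 = -3.06 V.
But -3.06 V < V_ov = 0.36 V, so the device is actually in triode.
In triode I_D = k_n[V_ov V_DS − ½ V_DS²] and I_D = (V_DD − V_DS)/R_D. Equating: 37.4 V_DS² − 27.89 V_DS + 1.78 = 0, giving V_DS = 0.0705 V (the root below V_ov).
I_D = (1.78 − 0.0705) / 166 = 0.0103 mA.

I_D = 0.0103 mA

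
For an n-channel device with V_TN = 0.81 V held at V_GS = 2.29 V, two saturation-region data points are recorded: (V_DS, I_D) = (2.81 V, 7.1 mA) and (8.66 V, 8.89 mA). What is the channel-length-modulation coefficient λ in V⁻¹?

With V_GS fixed, I_D ∝ (1 + λ V_DS) in saturation, so I_D2/I_D1 = (1 + λ V_DS2)/(1 + λ V_DS1).
8.89/7.1 = 1.252 = (1 + 8.66 λ)/(1 + 2.81 λ).
Solving: λ (I_D1 V_DS2 − I_D2 V_DS1) = I_D2 − I_D1, so λ = (8.89 − 7.1) / (7.1 × 8.66 − 8.89 × 2.81) = 1.79 / 36.5 = 0.049 V⁻¹.

λ = 0.0490 V⁻¹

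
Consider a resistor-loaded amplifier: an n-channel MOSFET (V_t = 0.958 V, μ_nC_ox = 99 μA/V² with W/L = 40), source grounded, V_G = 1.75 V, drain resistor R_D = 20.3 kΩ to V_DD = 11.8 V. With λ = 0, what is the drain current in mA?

I_D = 0.571 mA

V_GS = V_G = 1.75 V, so V_ov = 1.75 − 0.958 = 0.792 V.
k_n = μ_nC_ox · (W/L) = 3.96 mA/V².
Assume saturation: I_D = ½ k_n V_ov² = 0.5 × 3.96 × 0.792² = 1.24 mA, giving V_DS = V_DD − I_D R_D = 11.8 − 1.24 × 20.3 = -13.4 V.
But -13.4 V < V_ov = 0.792 V, so the device is actually in triode.
In triode I_D = k_n[V_ov V_DS − ½ V_DS²] and I_D = (V_DD − V_DS)/R_D. Equating: 40.2 V_DS² − 64.67 V_DS + 11.8 = 0, giving V_DS = 0.21 V (the root below V_ov).
I_D = (11.8 − 0.21) / 20.3 = 0.571 mA.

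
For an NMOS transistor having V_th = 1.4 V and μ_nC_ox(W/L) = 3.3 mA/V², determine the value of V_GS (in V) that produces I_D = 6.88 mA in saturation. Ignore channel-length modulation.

V_GS = 3.44 V

In saturation I_D = ½ k_n (V_GS − V_th)², so V_GS − V_th = √(2 I_D / k_n) = √(2 × 6.88 / 3.3) = 2.04 V.
V_GS = 1.4 + 2.04 = 3.44 V.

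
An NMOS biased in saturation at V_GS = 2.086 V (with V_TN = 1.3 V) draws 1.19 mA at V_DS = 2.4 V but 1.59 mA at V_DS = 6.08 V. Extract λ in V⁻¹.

λ = 0.117 V⁻¹

With V_GS fixed, I_D ∝ (1 + λ V_DS) in saturation, so I_D2/I_D1 = (1 + λ V_DS2)/(1 + λ V_DS1).
1.59/1.19 = 1.336 = (1 + 6.08 λ)/(1 + 2.4 λ).
Solving: λ (I_D1 V_DS2 − I_D2 V_DS1) = I_D2 − I_D1, so λ = (1.59 − 1.19) / (1.19 × 6.08 − 1.59 × 2.4) = 0.4 / 3.42 = 0.117 V⁻¹.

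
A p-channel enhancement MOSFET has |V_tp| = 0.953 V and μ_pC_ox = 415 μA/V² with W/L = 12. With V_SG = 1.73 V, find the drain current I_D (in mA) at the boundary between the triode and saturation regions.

I_D = 1.50 mA

At the boundary V_SD = V_ov = V_SG − |V_tp| = 1.73 − 0.953 = 0.777 V.
k_p = μ_pC_ox · (W/L) = 4.98 mA/V².
I_D = ½ k_p V_ov² = 0.5 × 4.98 × 0.777² = 1.5 mA.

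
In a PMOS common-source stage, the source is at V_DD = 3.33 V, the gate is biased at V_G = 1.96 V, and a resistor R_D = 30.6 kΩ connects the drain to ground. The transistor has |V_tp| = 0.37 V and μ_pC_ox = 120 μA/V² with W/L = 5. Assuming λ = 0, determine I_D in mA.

V_SG = V_DD − V_G = 3.33 − 1.96 = 1.37 V, so V_ov = 1.37 − 0.37 = 1 V.
k_p = μ_pC_ox · (W/L) = 0.6 mA/V².
Assume saturation: I_D = ½ k_p V_ov² = 0.5 × 0.6 × 1² = 0.3 mA, giving V_SD = V_DD − I_D R_D = 3.33 − 0.3 × 30.6 = -5.85 V.
But -5.85 V < V_ov = 1 V, so the device is actually in triode.
In triode I_D = k_p[V_ov V_SD − ½ V_SD²] and I_D = (V_DD − V_SD)/R_D. Equating: 9.18 V_SD² − 19.36 V_SD + 3.33 = 0, giving V_SD = 0.189 V (the root below V_ov).
I_D = (3.33 − 0.189) / 30.6 = 0.103 mA.

I_D = 0.103 mA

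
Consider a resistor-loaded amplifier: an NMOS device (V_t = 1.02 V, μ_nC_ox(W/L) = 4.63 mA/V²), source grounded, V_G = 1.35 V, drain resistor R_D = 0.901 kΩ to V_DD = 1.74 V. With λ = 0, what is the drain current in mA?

V_GS = V_G = 1.35 V, so V_ov = 1.35 − 1.02 = 0.33 V.
Assume saturation: I_D = ½ k_n V_ov² = 0.5 × 4.63 × 0.33² = 0.252 mA, giving V_DS = V_DD − I_D R_D = 1.74 − 0.252 × 0.901 = 1.51 V.
V_DS = 1.51 V ≥ V_ov = 0.33 V, confirming saturation.

I_D = 0.252 mA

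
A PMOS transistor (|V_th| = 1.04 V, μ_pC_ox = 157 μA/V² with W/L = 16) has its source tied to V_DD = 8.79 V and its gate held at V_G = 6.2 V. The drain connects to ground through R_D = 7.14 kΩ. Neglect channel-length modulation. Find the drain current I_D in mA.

I_D = 1.18 mA

V_SG = V_DD − V_G = 8.79 − 6.2 = 2.59 V, so V_ov = 2.59 − 1.04 = 1.55 V.
k_p = μ_pC_ox · (W/L) = 2.512 mA/V².
Assume saturation: I_D = ½ k_p V_ov² = 0.5 × 2.512 × 1.55² = 3.02 mA, giving V_SD = V_DD − I_D R_D = 8.79 − 3.02 × 7.14 = -12.8 V.
But -12.8 V < V_ov = 1.55 V, so the device is actually in triode.
In triode I_D = k_p[V_ov V_SD − ½ V_SD²] and I_D = (V_DD − V_SD)/R_D. Equating: 8.97 V_SD² − 28.8 V_SD + 8.79 = 0, giving V_SD = 0.342 V (the root below V_ov).
I_D = (8.79 − 0.342) / 7.14 = 1.18 mA.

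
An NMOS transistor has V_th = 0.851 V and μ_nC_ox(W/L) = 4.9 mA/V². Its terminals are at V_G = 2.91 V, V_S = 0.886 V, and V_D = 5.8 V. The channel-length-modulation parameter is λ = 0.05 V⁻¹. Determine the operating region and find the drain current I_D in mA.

V_GS = V_G − V_S = 2.91 − 0.886 = 2.02 V; V_DS = V_D − V_S = 5.8 − 0.886 = 4.91 V.
V_ov = V_GS − V_th = 2.02 − 0.851 = 1.17 V.
Since V_DS = 4.91 V ≥ V_ov = 1.17 V, the device is in saturation.
I_D = ½ k_n V_ov² (1 + λ V_DS) = 0.5 × 4.9 × 1.17² × (1 + 0.05 × 4.91) = 4.2 mA.

Saturation; I_D = 4.20 mA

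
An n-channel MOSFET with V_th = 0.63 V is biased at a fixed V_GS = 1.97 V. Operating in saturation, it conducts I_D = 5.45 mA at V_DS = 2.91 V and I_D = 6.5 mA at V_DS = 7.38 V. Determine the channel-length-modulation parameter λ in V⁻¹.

λ = 0.0493 V⁻¹

With V_GS fixed, I_D ∝ (1 + λ V_DS) in saturation, so I_D2/I_D1 = (1 + λ V_DS2)/(1 + λ V_DS1).
6.5/5.45 = 1.193 = (1 + 7.38 λ)/(1 + 2.91 λ).
Solving: λ (I_D1 V_DS2 − I_D2 V_DS1) = I_D2 − I_D1, so λ = (6.5 − 5.45) / (5.45 × 7.38 − 6.5 × 2.91) = 1.05 / 21.3 = 0.0493 V⁻¹.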